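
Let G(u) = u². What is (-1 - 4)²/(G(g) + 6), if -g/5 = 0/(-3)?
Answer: 25/6 ≈ 4.1667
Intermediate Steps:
g = 0 (g = -0/(-3) = -0*(-1)/3 = -5*0 = 0)
(-1 - 4)²/(G(g) + 6) = (-1 - 4)²/(0² + 6) = (-5)²/(0 + 6) = 25/6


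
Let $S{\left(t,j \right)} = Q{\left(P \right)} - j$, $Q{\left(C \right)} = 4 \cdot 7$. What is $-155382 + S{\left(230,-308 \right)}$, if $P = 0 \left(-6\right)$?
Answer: $-155046$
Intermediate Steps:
$P = 0$
$Q{\left(C \right)} = 28$
$S{\left(t,j \right)} = 28 - j$
$-155382 + S{\left(230,-308 \right)} = -155382 + \left(28 - -308\right) = -155382 + \left(28 + 308\right) = -155382 + 336 = -155046$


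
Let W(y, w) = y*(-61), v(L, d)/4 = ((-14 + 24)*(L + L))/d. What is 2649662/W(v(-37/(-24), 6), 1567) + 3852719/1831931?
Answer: -43642503681983/20673341335 ≈ -2111.1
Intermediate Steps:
v(L, d) = 80*L/d (v(L, d) = 4*(((-14 + 24)*(L + L))/d) = 4*((10*(2*L))/d) = 4*((20*L)/d) = 4*(20*L/d) = 80*L/d)
W(y, w) = -61*y
2649662/W(v(-37/(-24), 6), 1567) + 3852719/1831931 = 2649662/((-4880*(-37/(-24))/6)) + 3852719/1831931 = 2649662/((-4880*(-37*(-1/24))/6)) + 3852719*(1/1831931) = 2649662/((-4880*37/(24*6))) + 3852719/1831931 = 2649662/((-61*185/9)) + 3852719/1831931 = 2649662/(-11285/9) + 3852719/1831931 = 2649662*(-9/11285) + 3852719/1831931 = -23846958/11285 + 3852719/1831931 = -43642503681983/20673341335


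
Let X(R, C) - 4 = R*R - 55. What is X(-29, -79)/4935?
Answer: 158/987 ≈ 0.16008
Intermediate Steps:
X(R, C) = -51 + R**2 (X(R, C) = 4 + (R*R - 55) = 4 + (R**2 - 55) = 4 + (-55 + R**2) = -51 + R**2)
X(-29, -79)/4935 = (-51 + (-29)**2)/4935 = (-51 + 841)*(1/4935) = 790*(1/4935) = 158/987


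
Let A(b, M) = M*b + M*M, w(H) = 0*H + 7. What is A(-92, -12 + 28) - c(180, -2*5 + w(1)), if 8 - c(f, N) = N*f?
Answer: -1764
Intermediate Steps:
w(H) = 7 (w(H) = 0 + 7 = 7)
c(f, N) = 8 - N*f
A(b, M) = M² + M*b (A(b, M) = M*b + M² = M² + M*b)
A(-92, -12 + 28) - c(180, -2*5 + w(1)) = (-12 + 28)*((-12 + 28) - 92) - (8 - 1*(-2*5 + 7)*180) = 16*(16 - 92) - (8 - 1*(-10 + 7)*180) = 16*(-76) - (8 - 1*(-3)*180) = -1216 - (8 + 540) = -1216 - 1*548 = -1216 - 548 = -1764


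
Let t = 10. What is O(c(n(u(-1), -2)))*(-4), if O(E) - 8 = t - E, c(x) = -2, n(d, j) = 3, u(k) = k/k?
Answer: -80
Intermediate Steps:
u(k) = 1
O(E) = 18 - E (O(E) = 8 + (10 - E) = 18 - E)
O(c(n(u(-1), -2)))*(-4) = (18 - 1*(-2))*(-4) = (18 + 2)*(-4) = 20*(-4) = -80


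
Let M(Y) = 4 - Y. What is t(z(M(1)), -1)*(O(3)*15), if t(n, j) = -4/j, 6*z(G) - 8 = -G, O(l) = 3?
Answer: 180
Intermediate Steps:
z(G) = 4/3 - G/6 (z(G) = 4/3 + (-G)/6 = 4/3 - G/6)
t(z(M(1)), -1)*(O(3)*15) = (-4/(-1))*(3*15) = -4*(-1)*45 = 4*45 = 180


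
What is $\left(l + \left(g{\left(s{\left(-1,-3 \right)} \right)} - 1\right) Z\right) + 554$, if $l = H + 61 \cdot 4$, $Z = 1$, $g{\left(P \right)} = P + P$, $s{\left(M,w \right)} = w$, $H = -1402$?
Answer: $-611$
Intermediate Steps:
$g{\left(P \right)} = 2 P$
$l = -1158$ ($l = -1402 + 61 \cdot 4 = -1402 + 244 = -1158$)
$\left(l + \left(g{\left(s{\left(-1,-3 \right)} \right)} - 1\right) Z\right) + 554 = \left(-1158 + \left(2 \left(-3\right) - 1\right) 1\right) + 554 = \left(-1158 + \left(-6 - 1\right) 1\right) + 554 = \left(-1158 - 7\right) + 554 = -1165 + 554 = -611$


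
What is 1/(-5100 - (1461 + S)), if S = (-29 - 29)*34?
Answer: -1/4589 ≈ -0.00021791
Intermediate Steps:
S = -1972 (S = -58*34 = -1972)
1/(-5100 - (1461 + S)) = 1/(-5100 - (1461 - 1972)) = 1/(-5100 - 1*(-511)) = 1/(-5100 + 511) = 1/(-4589) = -1/4589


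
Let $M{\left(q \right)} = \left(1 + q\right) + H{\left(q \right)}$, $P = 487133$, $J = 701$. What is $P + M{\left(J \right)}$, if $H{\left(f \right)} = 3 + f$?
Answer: $488539$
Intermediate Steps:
$M{\left(q \right)} = 4 + 2 q$ ($M{\left(q \right)} = \left(1 + q\right) + \left(3 + q\right) = 4 + 2 q$)
$P + M{\left(J \right)} = 487133 + \left(4 + 2 \cdot 701\right) = 487133 + \left(4 + 1402\right) = 487133 + 1406 = 488539$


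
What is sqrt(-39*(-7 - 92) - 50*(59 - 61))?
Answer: sqrt(3961) ≈ 62.936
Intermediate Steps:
sqrt(-39*(-7 - 92) - 50*(59 - 61)) = sqrt(-39*(-99) - 50*(-2)) = sqrt(3861 + 100) = sqrt(3961)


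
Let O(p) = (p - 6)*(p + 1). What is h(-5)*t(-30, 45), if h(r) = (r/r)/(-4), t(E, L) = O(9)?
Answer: -15/2 ≈ -7.5000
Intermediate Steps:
O(p) = (1 + p)*(-6 + p) (O(p) = (-6 + p)*(1 + p) = (1 + p)*(-6 + p))
t(E, L) = 30 (t(E, L) = -6 + 9² - 5*9 = -6 + 81 - 45 = 30)
h(r) = -¼ (h(r) = 1*(-¼) = -¼)
h(-5)*t(-30, 45) = -¼*30 = -15/2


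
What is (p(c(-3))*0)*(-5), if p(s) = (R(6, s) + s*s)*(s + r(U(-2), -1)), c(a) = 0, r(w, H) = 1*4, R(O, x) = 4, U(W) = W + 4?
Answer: 0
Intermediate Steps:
U(W) = 4 + W
r(w, H) = 4
p(s) = (4 + s)*(4 + s**2) (p(s) = (4 + s*s)*(s + 4) = (4 + s**2)*(4 + s) = (4 + s)*(4 + s**2))
(p(c(-3))*0)*(-5) = ((16 + 0**3 + 4*0 + 4*0**2)*0)*(-5) = ((16 + 0 + 0 + 4*0)*0)*(-5) = ((16 + 0 + 0 + 0)*0)*(-5) = (16*0)*(-5) = 0*(-5) = 0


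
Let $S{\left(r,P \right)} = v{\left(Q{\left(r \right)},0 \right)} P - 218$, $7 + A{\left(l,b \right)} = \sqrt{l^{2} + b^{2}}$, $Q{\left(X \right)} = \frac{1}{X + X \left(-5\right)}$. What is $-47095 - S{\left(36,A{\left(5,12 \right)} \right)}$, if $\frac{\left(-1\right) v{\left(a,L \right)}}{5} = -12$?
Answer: $-47237$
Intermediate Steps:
$Q{\left(X \right)} = - \frac{1}{4 X}$ ($Q{\left(X \right)} = \frac{1}{X - 5 X} = \frac{1}{\left(-4\right) X} = - \frac{1}{4 X}$)
$v{\left(a,L \right)} = 60$ ($v{\left(a,L \right)} = \left(-5\right) \left(-12\right) = 60$)
$A{\left(l,b \right)} = -7 + \sqrt{b^{2} + l^{2}}$ ($A{\left(l,b \right)} = -7 + \sqrt{l^{2} + b^{2}} = -7 + \sqrt{b^{2} + l^{2}}$)
$S{\left(r,P \right)} = -218 + 60 P$ ($S{\left(r,P \right)} = 60 P - 218 = -218 + 60 P$)
$-47095 - S{\left(36,A{\left(5,12 \right)} \right)} = -47095 - \left(-218 + 60 \left(-7 + \sqrt{12^{2} + 5^{2}}\right)\right) = -47095 - \left(-218 + 60 \left(-7 + \sqrt{144 + 25}\right)\right) = -47095 - \left(-218 + 60 \left(-7 + \sqrt{169}\right)\right) = -47095 - \left(-218 + 60 \left(-7 + 13\right)\right) = -47095 - \left(-218 + 60 \cdot 6\right) = -47095 - \left(-218 + 360\right) = -47095 - 142 = -47237$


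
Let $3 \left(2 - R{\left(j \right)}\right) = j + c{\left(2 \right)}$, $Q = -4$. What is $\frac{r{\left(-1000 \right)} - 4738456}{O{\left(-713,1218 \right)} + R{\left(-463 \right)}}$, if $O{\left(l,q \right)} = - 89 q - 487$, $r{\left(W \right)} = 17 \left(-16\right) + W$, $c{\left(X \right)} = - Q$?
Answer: $\frac{2369864}{54367} \approx 43.59$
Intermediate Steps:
$c{\left(X \right)} = 4$ ($c{\left(X \right)} = \left(-1\right) \left(-4\right) = 4$)
$r{\left(W \right)} = -272 + W$
$R{\left(j \right)} = \frac{2}{3} - \frac{j}{3}$ ($R{\left(j \right)} = 2 - \frac{j + 4}{3} = 2 - \frac{4 + j}{3} = 2 - \left(\frac{4}{3} + \frac{j}{3}\right) = \frac{2}{3} - \frac{j}{3}$)
$O{\left(l,q \right)} = -487 - 89 q$
$\frac{r{\left(-1000 \right)} - 4738456}{O{\left(-713,1218 \right)} + R{\left(-463 \right)}} = \frac{\left(-272 - 1000\right) - 4738456}{\left(-487 - 108402\right) + \left(\frac{2}{3} - - \frac{463}{3}\right)} = \frac{-1272 - 4738456}{\left(-487 - 108402\right) + \left(\frac{2}{3} + \frac{463}{3}\right)} = - \frac{4739728}{-108889 + 155} = - \frac{4739728}{-108734} = \left(-4739728\right) \left(- \frac{1}{108734}\right) = \frac{2369864}{54367}$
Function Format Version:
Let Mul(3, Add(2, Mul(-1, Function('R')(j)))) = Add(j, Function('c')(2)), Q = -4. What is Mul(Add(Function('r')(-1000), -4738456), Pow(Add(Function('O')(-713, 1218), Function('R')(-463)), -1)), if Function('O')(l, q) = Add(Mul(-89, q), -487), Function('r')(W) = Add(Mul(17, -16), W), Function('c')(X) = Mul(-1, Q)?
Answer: Rational(2369864, 54367) ≈ 43.590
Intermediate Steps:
Function('c')(X) = 4 (Function('c')(X) = Mul(-1, -4) = 4)
Function('r')(W) = Add(-272, W)
Function('R')(j) = Add(Rational(2, 3), Mul(Rational(-1, 3), j)) (Function('R')(j) = Add(2, Mul(Rational(-1, 3), Add(j, 4))) = Add(2, Mul(Rational(-1, 3), Add(4, j))) = Add(2, Add(Rational(-4, 3), Mul(Rational(-1, 3), j))) = Add(Rational(2, 3), Mul(Rational(-1, 3), j)))
Function('O')(l, q) = Add(-487, Mul(-89, q))
Mul(Add(Function('r')(-1000), -4738456), Pow(Add(Function('O')(-713, 1218), Function('R')(-463)), -1)) = Mul(Add(Add(-272, -1000), -4738456), Pow(Add(Add(-487, Mul(-89, 1218)), Add(Rational(2, 3), Mul(Rational(-1, 3), -463))), -1)) = Mul(Add(-1272, -4738456), Pow(Add(Add(-487, -108402), Add(Rational(2, 3), Rational(463, 3))), -1)) = Mul(-4739728, Pow(Add(-108889, 155), -1)) = Mul(-4739728, Pow(-108734, -1)) = Mul(-4739728, Rational(-1, 108734)) = Rational(2369864, 54367)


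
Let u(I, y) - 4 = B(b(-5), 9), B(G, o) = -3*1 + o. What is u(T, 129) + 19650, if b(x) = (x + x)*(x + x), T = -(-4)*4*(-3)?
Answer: 19660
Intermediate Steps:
T = -48 (T = -4*(-4)*(-3) = 16*(-3) = -48)
b(x) = 4*x² (b(x) = (2*x)*(2*x) = 4*x²)
B(G, o) = -3 + o
u(I, y) = 10 (u(I, y) = 4 + (-3 + 9) = 4 + 6 = 10)
u(T, 129) + 19650 = 10 + 19650 = 19660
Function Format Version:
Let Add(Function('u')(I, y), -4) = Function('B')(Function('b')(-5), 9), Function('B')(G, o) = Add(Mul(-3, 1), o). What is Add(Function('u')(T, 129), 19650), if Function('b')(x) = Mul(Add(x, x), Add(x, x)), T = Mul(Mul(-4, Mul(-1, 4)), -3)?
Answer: 19660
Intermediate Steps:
T = -48 (T = Mul(Mul(-4, -4), -3) = Mul(16, -3) = -48)
Function('b')(x) = Mul(4, Pow(x, 2)) (Function('b')(x) = Mul(Mul(2, x), Mul(2, x)) = Mul(4, Pow(x, 2)))
Function('B')(G, o) = Add(-3, o)
Function('u')(I, y) = 10 (Function('u')(I, y) = Add(4, Add(-3, 9)) = Add(4, 6) = 10)
Add(Function('u')(T, 129), 19650) = Add(10, 19650) = 19660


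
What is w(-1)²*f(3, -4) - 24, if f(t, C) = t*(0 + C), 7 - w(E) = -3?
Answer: -1224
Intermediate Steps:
w(E) = 10 (w(E) = 7 - 1*(-3) = 7 + 3 = 10)
f(t, C) = C*t (f(t, C) = t*C = C*t)
w(-1)²*f(3, -4) - 24 = 10²*(-4*3) - 24 = 100*(-12) - 24 = -1200 - 24 = -1224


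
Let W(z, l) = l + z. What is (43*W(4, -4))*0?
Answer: 0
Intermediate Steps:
(43*W(4, -4))*0 = (43*(-4 + 4))*0 = (43*0)*0 = 0*0 = 0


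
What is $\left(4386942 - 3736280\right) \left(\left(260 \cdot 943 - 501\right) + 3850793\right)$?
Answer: $2664768002464$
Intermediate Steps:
$\left(4386942 - 3736280\right) \left(\left(260 \cdot 943 - 501\right) + 3850793\right) = 650662 \left(\left(245180 - 501\right) + 3850793\right) = 650662 \left(244679 + 3850793\right) = 650662 \cdot 4095472 = 2664768002464$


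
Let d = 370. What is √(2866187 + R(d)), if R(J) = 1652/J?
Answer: √98095402885/185 ≈ 1693.0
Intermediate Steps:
√(2866187 + R(d)) = √(2866187 + 1652/370) = √(2866187 + 1652*(1/370)) = √(2866187 + 826/185) = √(530245421/185) = √98095402885/185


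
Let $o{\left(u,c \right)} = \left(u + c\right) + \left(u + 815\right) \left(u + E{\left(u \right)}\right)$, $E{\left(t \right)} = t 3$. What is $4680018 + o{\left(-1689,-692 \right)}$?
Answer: $10582381$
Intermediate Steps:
$E{\left(t \right)} = 3 t$
$o{\left(u,c \right)} = c + u + 4 u \left(815 + u\right)$ ($o{\left(u,c \right)} = \left(u + c\right) + \left(u + 815\right) \left(u + 3 u\right) = \left(c + u\right) + \left(815 + u\right) 4 u = \left(c + u\right) + 4 u \left(815 + u\right) = c + u + 4 u \left(815 + u\right)$)
$4680018 + o{\left(-1689,-692 \right)} = 4680018 + \left(-692 + 4 \left(-1689\right)^{2} + 3261 \left(-1689\right)\right) = 4680018 - -5902363 = 4680018 + 5902363 = 10582381$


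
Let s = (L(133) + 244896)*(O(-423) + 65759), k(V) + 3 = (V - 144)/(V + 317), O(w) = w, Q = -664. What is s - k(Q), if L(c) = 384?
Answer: 5560888085993/347 ≈ 1.6026e+10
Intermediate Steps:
k(V) = -3 + (-144 + V)/(317 + V) (k(V) = -3 + (V - 144)/(V + 317) = -3 + (-144 + V)/(317 + V))
s = 16025614080 (s = (384 + 244896)*(-423 + 65759) = 245280*65336 = 16025614080)
s - k(Q) = 16025614080 - (-1095 - 2*(-664))/(317 - 664) = 16025614080 - (-1095 + 1328)/(-347) = 16025614080 - (-1)*233/347 = 16025614080 - 1*(-233/347) = 16025614080 + 233/347 = 5560888085993/347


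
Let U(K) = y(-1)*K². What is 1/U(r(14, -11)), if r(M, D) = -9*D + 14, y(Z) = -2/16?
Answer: -8/12769 ≈ -0.00062652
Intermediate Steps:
y(Z) = -⅛ (y(Z) = -2*1/16 = -⅛)
r(M, D) = 14 - 9*D
U(K) = -K²/8
1/U(r(14, -11)) = 1/(-(14 - 9*(-11))²/8) = 1/(-(14 + 99)²/8) = 1/(-⅛*113²) = 1/(-⅛*12769) = 1/(-12769/8) = -8/12769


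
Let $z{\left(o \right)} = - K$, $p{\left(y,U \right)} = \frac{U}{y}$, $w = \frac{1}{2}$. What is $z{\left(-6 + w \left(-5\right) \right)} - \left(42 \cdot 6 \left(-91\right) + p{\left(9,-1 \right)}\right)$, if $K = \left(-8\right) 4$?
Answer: $\frac{206677}{9} \approx 22964.0$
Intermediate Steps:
$K = -32$
$w = \frac{1}{2} \approx 0.5$
$z{\left(o \right)} = 32$ ($z{\left(o \right)} = \left(-1\right) \left(-32\right) = 32$)
$z{\left(-6 + w \left(-5\right) \right)} - \left(42 \cdot 6 \left(-91\right) + p{\left(9,-1 \right)}\right) = 32 - \left(42 \cdot 6 \left(-91\right) - \frac{1}{9}\right) = 32 - \left(252 \left(-91\right) - \frac{1}{9}\right) = 32 - \left(-22932 - \frac{1}{9}\right) = 32 - - \frac{206389}{9} = 32 + \frac{206389}{9} = \frac{206677}{9}$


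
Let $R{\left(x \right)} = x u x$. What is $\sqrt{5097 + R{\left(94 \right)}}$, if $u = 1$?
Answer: $\sqrt{13933} \approx 118.04$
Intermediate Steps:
$R{\left(x \right)} = x^{2}$ ($R{\left(x \right)} = x 1 x = x x = x^{2}$)
$\sqrt{5097 + R{\left(94 \right)}} = \sqrt{5097 + 94^{2}} = \sqrt{5097 + 8836} = \sqrt{13933}$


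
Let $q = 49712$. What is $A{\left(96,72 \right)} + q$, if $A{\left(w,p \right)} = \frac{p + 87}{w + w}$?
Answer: $\frac{3181621}{64} \approx 49713.0$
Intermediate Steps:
$A{\left(w,p \right)} = \frac{87 + p}{2 w}$
$A{\left(96,72 \right)} + q = \frac{87 + 72}{2 \cdot 96} + 49712 = \frac{1}{2} \cdot \frac{1}{96} \cdot 159 + 49712 = \frac{53}{64} + 49712 = \frac{3181621}{64}$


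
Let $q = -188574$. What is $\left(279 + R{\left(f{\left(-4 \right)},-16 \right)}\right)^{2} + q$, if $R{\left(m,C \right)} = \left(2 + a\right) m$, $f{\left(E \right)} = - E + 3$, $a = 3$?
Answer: $-89978$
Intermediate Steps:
$f{\left(E \right)} = 3 - E$
$R{\left(m,C \right)} = 5 m$ ($R{\left(m,C \right)} = \left(2 + 3\right) m = 5 m$)
$\left(279 + R{\left(f{\left(-4 \right)},-16 \right)}\right)^{2} + q = \left(279 + 5 \left(3 - -4\right)\right)^{2} - 188574 = \left(279 + 5 \left(3 + 4\right)\right)^{2} - 188574 = \left(279 + 5 \cdot 7\right)^{2} - 188574 = \left(279 + 35\right)^{2} - 188574 = 314^{2} - 188574 = 98596 - 188574 = -89978$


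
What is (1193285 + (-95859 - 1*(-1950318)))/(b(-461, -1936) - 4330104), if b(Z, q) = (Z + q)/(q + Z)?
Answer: -3047744/4330103 ≈ -0.70385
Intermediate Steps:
b(Z, q) = 1 (b(Z, q) = (Z + q)/(Z + q) = 1)
(1193285 + (-95859 - 1*(-1950318)))/(b(-461, -1936) - 4330104) = (1193285 + (-95859 - 1*(-1950318)))/(1 - 4330104) = (1193285 + (-95859 + 1950318))/(-4330103) = (1193285 + 1854459)*(-1/4330103) = 3047744*(-1/4330103) = -3047744/4330103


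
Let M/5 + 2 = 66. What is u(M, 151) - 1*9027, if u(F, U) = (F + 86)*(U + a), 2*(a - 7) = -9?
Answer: 53294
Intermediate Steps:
a = 5/2 (a = 7 + (½)*(-9) = 7 - 9/2 = 5/2 ≈ 2.5000)
M = 320 (M = -10 + 5*66 = -10 + 330 = 320)
u(F, U) = (86 + F)*(5/2 + U) (u(F, U) = (F + 86)*(U + 5/2) = (86 + F)*(5/2 + U))
u(M, 151) - 1*9027 = (215 + 86*151 + (5/2)*320 + 320*151) - 1*9027 = (215 + 12986 + 800 + 48320) - 9027 = 62321 - 9027 = 53294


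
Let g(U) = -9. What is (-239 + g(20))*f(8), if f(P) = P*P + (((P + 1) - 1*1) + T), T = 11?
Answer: -20584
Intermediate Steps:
f(P) = 11 + P + P² (f(P) = P*P + (((P + 1) - 1*1) + 11) = P² + (((1 + P) - 1) + 11) = P² + (P + 11) = P² + (11 + P) = 11 + P + P²)
(-239 + g(20))*f(8) = (-239 - 9)*(11 + 8 + 8²) = -248*(11 + 8 + 64) = -248*83 = -20584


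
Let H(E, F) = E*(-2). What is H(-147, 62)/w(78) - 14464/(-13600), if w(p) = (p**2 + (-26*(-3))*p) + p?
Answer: 943357/867425 ≈ 1.0875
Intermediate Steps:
H(E, F) = -2*E
w(p) = p**2 + 79*p (w(p) = (p**2 + 78*p) + p = p**2 + 79*p)
H(-147, 62)/w(78) - 14464/(-13600) = (-2*(-147))/((78*(79 + 78))) - 14464/(-13600) = 294/((78*157)) - 14464*(-1/13600) = 294/12246 + 452/425 = 294*(1/12246) + 452/425 = 49/2041 + 452/425 = 943357/867425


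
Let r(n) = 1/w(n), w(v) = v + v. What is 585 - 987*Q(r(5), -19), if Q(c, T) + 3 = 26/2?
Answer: -9285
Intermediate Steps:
w(v) = 2*v
r(n) = 1/(2*n)
Q(c, T) = 10 (Q(c, T) = -3 + 26/2 = -3 + 26*(½) = -3 + 13 = 10)
585 - 987*Q(r(5), -19) = 585 - 987*10 = 585 - 9870 = -9285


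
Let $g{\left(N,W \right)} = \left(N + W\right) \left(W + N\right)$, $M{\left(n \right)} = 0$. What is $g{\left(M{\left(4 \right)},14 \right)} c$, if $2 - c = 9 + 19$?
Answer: $-5096$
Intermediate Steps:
$g{\left(N,W \right)} = \left(N + W\right)^{2}$ ($g{\left(N,W \right)} = \left(N + W\right) \left(N + W\right) = \left(N + W\right)^{2}$)
$c = -26$ ($c = 2 - \left(9 + 19\right) = 2 - 28 = -26$)
$g{\left(M{\left(4 \right)},14 \right)} c = \left(0 + 14\right)^{2} \left(-26\right) = 14^{2} \left(-26\right) = 196 \left(-26\right) = -5096$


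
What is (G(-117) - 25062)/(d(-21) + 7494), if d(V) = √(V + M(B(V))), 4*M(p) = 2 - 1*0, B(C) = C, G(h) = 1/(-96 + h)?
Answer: -26669682172/7974728023 + 5338207*I*√82/23924184069 ≈ -3.3443 + 0.0020205*I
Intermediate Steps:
M(p) = ½ (M(p) = (2 - 1*0)/4 = (2 + 0)/4 = (¼)*2 = ½)
d(V) = √(½ + V) (d(V) = √(V + ½) = √(½ + V))
(G(-117) - 25062)/(d(-21) + 7494) = (1/(-96 - 117) - 25062)/(√(2 + 4*(-21))/2 + 7494) = (1/(-213) - 25062)/(√(2 - 84)/2 + 7494) = (-1/213 - 25062)/(√(-82)/2 + 7494) = -5338207/(213*((I*√82)/2 + 7494)) = -5338207/(213*(I*√82/2 + 7494)) = -5338207/(213*(7494 + I*√82/2))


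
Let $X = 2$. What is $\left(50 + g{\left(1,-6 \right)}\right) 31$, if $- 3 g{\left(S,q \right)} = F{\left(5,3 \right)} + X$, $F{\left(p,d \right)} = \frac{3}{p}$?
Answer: $\frac{22847}{15} \approx 1523.1$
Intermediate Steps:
$g{\left(S,q \right)} = - \frac{13}{15}$ ($g{\left(S,q \right)} = - \frac{\frac{3}{5} + 2}{3} = \left(- \frac{1}{3}\right) \frac{13}{5} = - \frac{13}{15}$)
$\left(50 + g{\left(1,-6 \right)}\right) 31 = \left(50 - \frac{13}{15}\right) 31 = \frac{737}{15} \cdot 31 = \frac{22847}{15}$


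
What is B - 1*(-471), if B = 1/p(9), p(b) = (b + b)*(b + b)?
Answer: 152605/324 ≈ 471.00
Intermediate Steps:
p(b) = 4*b² (p(b) = (2*b)*(2*b) = 4*b²)
B = 1/324 (B = 1/(4*9²) = 1/(4*81) = 1/324 ≈ 0.0030864)
B - 1*(-471) = 1/324 - 1*(-471) = 1/324 + 471 = 152605/324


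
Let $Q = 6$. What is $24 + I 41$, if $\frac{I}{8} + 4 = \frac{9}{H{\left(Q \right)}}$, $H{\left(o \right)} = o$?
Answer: $-796$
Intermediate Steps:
$I = -20$ ($I = -32 + 8 \cdot \frac{9}{6} = -32 + 8 \cdot 9 \cdot \frac{1}{6} = -32 + 8 \cdot \frac{3}{2} = -32 + 12 = -20$)
$24 + I 41 = 24 - 820 = -796$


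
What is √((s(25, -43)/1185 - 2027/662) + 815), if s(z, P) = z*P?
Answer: √19964115253614/156894 ≈ 28.479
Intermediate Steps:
s(z, P) = P*z
√((s(25, -43)/1185 - 2027/662) + 815) = √((-43*25/1185 - 2027/662) + 815) = √((-1075*1/1185 - 2027*1/662) + 815) = √((-215/237 - 2027/662) + 815) = √(-622729/156894 + 815) = √(127245881/156894) = √19964115253614/156894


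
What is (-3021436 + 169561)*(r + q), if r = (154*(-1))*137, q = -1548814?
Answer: 4477192785000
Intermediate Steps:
r = -21098 (r = -154*137 = -21098)
(-3021436 + 169561)*(r + q) = (-3021436 + 169561)*(-21098 - 1548814) = -2851875*(-1569912) = 4477192785000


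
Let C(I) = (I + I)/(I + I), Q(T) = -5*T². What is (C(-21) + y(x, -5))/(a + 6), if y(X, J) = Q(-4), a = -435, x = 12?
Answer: 79/429 ≈ 0.18415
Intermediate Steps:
y(X, J) = -80 (y(X, J) = -5*(-4)² = -5*16 = -80)
C(I) = 1 (C(I) = (2*I)/((2*I)) = (2*I)*(1/(2*I)) = 1)
(C(-21) + y(x, -5))/(a + 6) = (1 - 80)/(-435 + 6) = -79/(-429) = -79*(-1/429) = 79/429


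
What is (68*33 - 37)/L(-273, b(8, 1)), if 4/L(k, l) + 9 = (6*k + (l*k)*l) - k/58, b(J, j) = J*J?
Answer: -143347556619/232 ≈ -6.1788e+8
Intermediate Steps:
b(J, j) = J²
L(k, l) = 4/(-9 + 347*k/58 + k*l²) (L(k, l) = 4/(-9 + ((6*k + (l*k)*l) - k/58)) = 4/(-9 + ((6*k + (k*l)*l) - k/58)) = 4/(-9 + ((6*k + k*l²) - k/58)) = 4/(-9 + (347*k/58 + k*l²)) = 4/(-9 + 347*k/58 + k*l²))
(68*33 - 37)/L(-273, b(8, 1)) = (68*33 - 37)/((232/(-522 + 347*(-273) + 58*(-273)*(8²)²))) = (2244 - 37)/((232/(-522 - 94731 + 58*(-273)*64²))) = 2207/((232/(-522 - 94731 + 58*(-273)*4096))) = 2207/((232/(-522 - 94731 - 64856064))) = 2207/((232/(-64951317))) = 2207/((232*(-1/64951317))) = 2207/(-232/64951317) = 2207*(-64951317/232) = -143347556619/232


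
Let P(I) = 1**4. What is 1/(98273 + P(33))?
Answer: 1/98274 ≈ 1.0176e-5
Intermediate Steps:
P(I) = 1
1/(98273 + P(33)) = 1/(98273 + 1) = 1/98274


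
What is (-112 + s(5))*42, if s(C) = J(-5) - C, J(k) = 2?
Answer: -4830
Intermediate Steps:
s(C) = 2 - C
(-112 + s(5))*42 = (-112 + (2 - 1*5))*42 = (-112 + (2 - 5))*42 = (-112 - 3)*42 = -115*42 = -4830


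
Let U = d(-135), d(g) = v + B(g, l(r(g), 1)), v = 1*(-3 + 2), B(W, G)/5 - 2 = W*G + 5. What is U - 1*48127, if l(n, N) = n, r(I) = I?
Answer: 43032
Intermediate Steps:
B(W, G) = 35 + 5*G*W (B(W, G) = 10 + 5*(W*G + 5) = 10 + 5*(G*W + 5) = 10 + 5*(5 + G*W) = 10 + (25 + 5*G*W) = 35 + 5*G*W)
v = -1 (v = 1*(-1) = -1)
d(g) = 34 + 5*g² (d(g) = -1 + (35 + 5*g*g) = -1 + (35 + 5*g²) = 34 + 5*g²)
U = 91159 (U = 34 + 5*(-135)² = 34 + 5*18225 = 34 + 91125 = 91159)
U - 1*48127 = 91159 - 1*48127 = 91159 - 48127 = 43032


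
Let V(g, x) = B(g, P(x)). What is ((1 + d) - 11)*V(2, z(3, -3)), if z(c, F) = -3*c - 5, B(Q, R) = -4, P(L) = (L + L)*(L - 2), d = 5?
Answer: 20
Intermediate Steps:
P(L) = 2*L*(-2 + L) (P(L) = (2*L)*(-2 + L) = 2*L*(-2 + L))
z(c, F) = -5 - 3*c
V(g, x) = -4
((1 + d) - 11)*V(2, z(3, -3)) = ((1 + 5) - 11)*(-4) = (6 - 11)*(-4) = -5*(-4) = 20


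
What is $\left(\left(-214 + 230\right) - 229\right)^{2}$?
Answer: $45369$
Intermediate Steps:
$\left(\left(-214 + 230\right) - 229\right)^{2} = \left(16 - 229\right)^{2} = \left(-213\right)^{2} = 45369$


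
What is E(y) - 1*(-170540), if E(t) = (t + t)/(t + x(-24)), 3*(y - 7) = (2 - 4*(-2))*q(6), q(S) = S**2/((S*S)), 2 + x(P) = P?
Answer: 8015318/47 ≈ 1.7054e+5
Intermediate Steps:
x(P) = -2 + P
q(S) = 1 (q(S) = S**2/(S**2) = S**2/S**2 = 1)
y = 31/3 (y = 7 + ((2 - 4*(-2))*1)/3 = 7 + ((2 + 8)*1)/3 = 7 + (10*1)/3 = 7 + (1/3)*10 = 7 + 10/3 = 31/3 ≈ 10.333)
E(t) = 2*t/(-26 + t) (E(t) = (t + t)/(t + (-2 - 24)) = (2*t)/(t - 26) = (2*t)/(-26 + t) = 2*t/(-26 + t))
E(y) - 1*(-170540) = 2*(31/3)/(-26 + 31/3) - 1*(-170540) = 2*(31/3)/(-47/3) + 170540 = 2*(31/3)*(-3/47) + 170540 = -62/47 + 170540 = 8015318/47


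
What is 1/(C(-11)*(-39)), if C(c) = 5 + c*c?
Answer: -1/4914 ≈ -0.00020350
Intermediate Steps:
C(c) = 5 + c**2
1/(C(-11)*(-39)) = 1/((5 + (-11)**2)*(-39)) = -1/39/(5 + 121) = -1/39/126 = (1/126)*(-1/39) = -1/4914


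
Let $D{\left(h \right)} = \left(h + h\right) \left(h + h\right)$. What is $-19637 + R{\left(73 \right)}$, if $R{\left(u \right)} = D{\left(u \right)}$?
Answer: $1679$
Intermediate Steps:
$D{\left(h \right)} = 4 h^{2}$ ($D{\left(h \right)} = 2 h 2 h = 4 h^{2}$)
$R{\left(u \right)} = 4 u^{2}$
$-19637 + R{\left(73 \right)} = -19637 + 4 \cdot 73^{2} = -19637 + 4 \cdot 5329 = -19637 + 21316 = 1679$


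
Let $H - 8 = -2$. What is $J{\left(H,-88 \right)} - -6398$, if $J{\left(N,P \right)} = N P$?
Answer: $5870$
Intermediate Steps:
$H = 6$ ($H = 8 - 2 = 6$)
$J{\left(H,-88 \right)} - -6398 = 6 \left(-88\right) - -6398 = -528 + 6398 = 5870$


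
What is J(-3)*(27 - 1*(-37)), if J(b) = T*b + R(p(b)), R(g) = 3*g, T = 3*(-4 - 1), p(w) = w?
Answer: 2304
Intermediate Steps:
T = -15 (T = 3*(-5) = -15)
J(b) = -12*b (J(b) = -15*b + 3*b = -12*b)
J(-3)*(27 - 1*(-37)) = (-12*(-3))*(27 - 1*(-37)) = 36*(27 + 37) = 36*64 = 2304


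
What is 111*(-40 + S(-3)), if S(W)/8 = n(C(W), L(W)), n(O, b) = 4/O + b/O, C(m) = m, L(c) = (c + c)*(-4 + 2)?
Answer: -9176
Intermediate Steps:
L(c) = -4*c (L(c) = (2*c)*(-2) = -4*c)
S(W) = 8*(4 - 4*W)/W (S(W) = 8*((4 - 4*W)/W) = 8*(4 - 4*W)/W)
111*(-40 + S(-3)) = 111*(-40 + (-32 + 32/(-3))) = 111*(-40 + (-32 + 32*(-⅓))) = 111*(-40 + (-32 - 32/3)) = 111*(-40 - 128/3) = 111*(-248/3) = -9176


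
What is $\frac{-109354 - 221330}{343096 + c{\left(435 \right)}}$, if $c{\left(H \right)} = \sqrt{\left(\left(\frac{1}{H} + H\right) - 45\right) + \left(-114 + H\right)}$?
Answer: $- \frac{24676757791920}{25602983029837} + \frac{165342 \sqrt{134539410}}{25602983029837} \approx -0.96375$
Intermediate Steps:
$c{\left(H \right)} = \sqrt{-159 + \frac{1}{H} + 2 H}$ ($c{\left(H \right)} = \sqrt{\left(\left(H + \frac{1}{H}\right) - 45\right) + \left(-114 + H\right)} = \sqrt{\left(-45 + H + \frac{1}{H}\right) + \left(-114 + H\right)} = \sqrt{-159 + \frac{1}{H} + 2 H}$)
$\frac{-109354 - 221330}{343096 + c{\left(435 \right)}} = \frac{-109354 - 221330}{343096 + \sqrt{-159 + \frac{1}{435} + 2 \cdot 435}} = - \frac{330684}{343096 + \sqrt{-159 + \frac{1}{435} + 870}} = - \frac{330684}{343096 + \sqrt{\frac{309286}{435}}} = - \frac{330684}{343096 + \frac{\sqrt{134539410}}{435}}$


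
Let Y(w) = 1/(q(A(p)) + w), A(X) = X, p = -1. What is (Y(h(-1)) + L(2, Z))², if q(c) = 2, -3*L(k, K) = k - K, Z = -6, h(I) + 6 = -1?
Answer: 1849/225 ≈ 8.2178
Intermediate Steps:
h(I) = -7 (h(I) = -6 - 1 = -7)
L(k, K) = -k/3 + K/3 (L(k, K) = -(k - K)/3 = -k/3 + K/3)
Y(w) = 1/(2 + w)
(Y(h(-1)) + L(2, Z))² = (1/(2 - 7) + (-⅓*2 + (⅓)*(-6)))² = (1/(-5) + (-⅔ - 2))² = (-⅕ - 8/3)² = (-43/15)² = 1849/225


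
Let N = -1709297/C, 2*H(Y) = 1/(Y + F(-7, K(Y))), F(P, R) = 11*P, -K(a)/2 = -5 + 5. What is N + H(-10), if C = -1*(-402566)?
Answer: -74455061/17511621 ≈ -4.2518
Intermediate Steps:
K(a) = 0 (K(a) = -2*(-5 + 5) = -2*0 = 0)
C = 402566
H(Y) = 1/(2*(-77 + Y)) (H(Y) = 1/(2*(Y + 11*(-7))) = 1/(2*(Y - 77)) = 1/(2*(-77 + Y)))
N = -1709297/402566 ≈ -4.2460
N + H(-10) = -1709297/402566 + 1/(2*(-77 - 10)) = -1709297/402566 + (½)/(-87) = -1709297/402566 + (½)*(-1/87) = -1709297/402566 - 1/174 = -74455061/17511621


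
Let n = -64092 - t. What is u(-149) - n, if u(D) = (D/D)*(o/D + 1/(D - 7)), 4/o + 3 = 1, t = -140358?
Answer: -1772726741/23244 ≈ -76266.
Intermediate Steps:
o = -2 (o = 4/(-3 + 1) = 4/(-2) = 4*(-½) = -2)
u(D) = 1/(-7 + D) - 2/D (u(D) = (D/D)*(-2/D + 1/(D - 7)) = 1*(-2/D + 1/(-7 + D)) = 1*(1/(-7 + D) - 2/D) = 1/(-7 + D) - 2/D)
n = 76266 (n = -64092 - 1*(-140358) = -64092 + 140358 = 76266)
u(-149) - n = (14 - 1*(-149))/((-149)*(-7 - 149)) - 1*76266 = -1/149*(14 + 149)/(-156) - 76266 = -1/149*(-1/156)*163 - 76266 = 163/23244 - 76266 = -1772726741/23244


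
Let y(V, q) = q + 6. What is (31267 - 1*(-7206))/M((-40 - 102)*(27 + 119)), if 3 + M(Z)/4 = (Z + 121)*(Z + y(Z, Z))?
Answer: 38473/3417963340 ≈ 1.1256e-5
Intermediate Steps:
y(V, q) = 6 + q
M(Z) = -12 + 4*(6 + 2*Z)*(121 + Z) (M(Z) = -12 + 4*((Z + 121)*(Z + (6 + Z))) = -12 + 4*((121 + Z)*(6 + 2*Z)) = -12 + 4*((6 + 2*Z)*(121 + Z)) = -12 + 4*(6 + 2*Z)*(121 + Z))
(31267 - 1*(-7206))/M((-40 - 102)*(27 + 119)) = (31267 - 1*(-7206))/(2892 + 8*((-40 - 102)*(27 + 119))² + 992*((-40 - 102)*(27 + 119))) = (31267 + 7206)/(2892 + 8*(-142*146)² + 992*(-142*146)) = 38473/(2892 + 8*(-20732)² + 992*(-20732)) = 38473/(2892 + 8*429815824 - 20566144) = 38473/(2892 + 3438526592 - 20566144) = 38473/3417963340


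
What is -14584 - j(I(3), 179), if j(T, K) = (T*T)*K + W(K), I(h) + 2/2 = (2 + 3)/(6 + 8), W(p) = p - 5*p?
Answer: -2732627/196 ≈ -13942.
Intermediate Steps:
W(p) = -4*p
I(h) = -9/14 (I(h) = -1 + (2 + 3)/(6 + 8) = -1 + 5/14 = -9/14)
j(T, K) = -4*K + K*T² (j(T, K) = (T*T)*K - 4*K = T²*K - 4*K = K*T² - 4*K = -4*K + K*T²)
-14584 - j(I(3), 179) = -14584 - 179*(-4 + (-9/14)²) = -14584 - 179*(-4 + 81/196) = -14584 - 179*(-703)/196 = -14584 - 1*(-125837/196) = -14584 + 125837/196 = -2732627/196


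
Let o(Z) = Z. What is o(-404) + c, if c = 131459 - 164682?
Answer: -33627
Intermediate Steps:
c = -33223
o(-404) + c = -404 - 33223 = -33627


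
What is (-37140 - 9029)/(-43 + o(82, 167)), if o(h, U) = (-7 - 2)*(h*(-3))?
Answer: -46169/2171 ≈ -21.266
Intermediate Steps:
o(h, U) = 27*h (o(h, U) = -(-27)*h = 27*h)
(-37140 - 9029)/(-43 + o(82, 167)) = (-37140 - 9029)/(-43 + 27*82) = -46169/(-43 + 2214) = -46169/2171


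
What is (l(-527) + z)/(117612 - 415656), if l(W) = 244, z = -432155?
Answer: 431911/298044 ≈ 1.4492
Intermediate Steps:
(l(-527) + z)/(117612 - 415656) = (244 - 432155)/(117612 - 415656) = -431911/(-298044) = -431911*(-1/298044) = 431911/298044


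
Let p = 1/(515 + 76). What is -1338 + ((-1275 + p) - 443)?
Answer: -1806095/591 ≈ -3056.0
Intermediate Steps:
p = 1/591 ≈ 0.0016920
-1338 + ((-1275 + p) - 443) = -1338 + ((-1275 + 1/591) - 443) = -1338 + (-753524/591 - 443) = -1338 - 1015337/591 = -1806095/591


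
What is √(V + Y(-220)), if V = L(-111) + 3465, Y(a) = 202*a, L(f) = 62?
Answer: I*√40913 ≈ 202.27*I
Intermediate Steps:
V = 3527 (V = 62 + 3465 = 3527)
√(V + Y(-220)) = √(3527 + 202*(-220)) = √(3527 - 44440) = √(-40913) = I*√40913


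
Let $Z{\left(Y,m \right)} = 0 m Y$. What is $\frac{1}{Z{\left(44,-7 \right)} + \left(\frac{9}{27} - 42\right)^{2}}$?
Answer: $\frac{9}{15625} \approx 0.000576$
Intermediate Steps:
$Z{\left(Y,m \right)} = 0$ ($Z{\left(Y,m \right)} = 0 Y = 0$)
$\frac{1}{Z{\left(44,-7 \right)} + \left(\frac{9}{27} - 42\right)^{2}} = \frac{1}{0 + \left(\frac{9}{27} - 42\right)^{2}} = \frac{1}{0 + \left(9 \cdot \frac{1}{27} - 42\right)^{2}} = \frac{1}{0 + \left(\frac{1}{3} - 42\right)^{2}} = \frac{1}{0 + \left(- \frac{125}{3}\right)^{2}} = \frac{1}{0 + \frac{15625}{9}} = \frac{1}{\frac{15625}{9}} = \frac{9}{15625}$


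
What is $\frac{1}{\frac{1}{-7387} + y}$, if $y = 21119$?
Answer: $\frac{7387}{156006052} \approx 4.7351 \cdot 10^{-5}$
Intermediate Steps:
$\frac{1}{\frac{1}{-7387} + y} = \frac{1}{\frac{1}{-7387} + 21119} = \frac{1}{- \frac{1}{7387} + 21119} = \frac{1}{\frac{156006052}{7387}} = \frac{7387}{156006052}$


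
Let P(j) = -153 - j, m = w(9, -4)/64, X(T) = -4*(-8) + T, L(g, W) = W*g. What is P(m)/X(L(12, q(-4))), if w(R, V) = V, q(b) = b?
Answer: 2447/256 ≈ 9.5586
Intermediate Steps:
X(T) = 32 + T
m = -1/16 (m = -4/64 = -4*1/64 = -1/16 ≈ -0.062500)
P(m)/X(L(12, q(-4))) = (-153 - 1*(-1/16))/(32 - 4*12) = (-153 + 1/16)/(32 - 48) = -2447/16/(-16) = -2447/16*(-1/16) = 2447/256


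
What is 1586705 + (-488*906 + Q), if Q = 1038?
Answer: 1145615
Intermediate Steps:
1586705 + (-488*906 + Q) = 1586705 + (-488*906 + 1038) = 1586705 + (-442128 + 1038) = 1586705 - 441090 = 1145615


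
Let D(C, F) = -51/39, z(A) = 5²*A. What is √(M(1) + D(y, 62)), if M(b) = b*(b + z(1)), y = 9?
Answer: √4173/13 ≈ 4.9691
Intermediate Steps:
z(A) = 25*A
D(C, F) = -17/13 (D(C, F) = -51*1/39 = -17/13)
M(b) = b*(25 + b) (M(b) = b*(b + 25*1) = b*(b + 25) = b*(25 + b))
√(M(1) + D(y, 62)) = √(1*(25 + 1) - 17/13) = √(1*26 - 17/13) = √(26 - 17/13) = √(321/13) = √4173/13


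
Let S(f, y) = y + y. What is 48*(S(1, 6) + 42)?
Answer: 2592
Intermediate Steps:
S(f, y) = 2*y
48*(S(1, 6) + 42) = 48*(2*6 + 42) = 48*(12 + 42) = 48*54 = 2592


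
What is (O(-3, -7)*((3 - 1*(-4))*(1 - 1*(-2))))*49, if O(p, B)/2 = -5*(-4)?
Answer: 41160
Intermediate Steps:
O(p, B) = 40 (O(p, B) = 2*(-5*(-4)) = 2*20 = 40)
(O(-3, -7)*((3 - 1*(-4))*(1 - 1*(-2))))*49 = (40*((3 - 1*(-4))*(1 - 1*(-2))))*49 = (40*((3 + 4)*(1 + 2)))*49 = (40*(7*3))*49 = (40*21)*49 = 840*49 = 41160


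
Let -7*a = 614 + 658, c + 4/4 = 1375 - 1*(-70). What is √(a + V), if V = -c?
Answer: 2*I*√19915/7 ≈ 40.32*I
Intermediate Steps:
c = 1444 (c = -1 + (1375 - 1*(-70)) = -1 + (1375 + 70) = -1 + 1445 = 1444)
V = -1444 (V = -1*1444 = -1444)
a = -1272/7 (a = -(614 + 658)/7 = -⅐*1272 = -1272/7 ≈ -181.71)
√(a + V) = √(-1272/7 - 1444) = √(-11380/7) = 2*I*√19915/7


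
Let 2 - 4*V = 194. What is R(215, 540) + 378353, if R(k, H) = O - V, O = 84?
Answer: 378485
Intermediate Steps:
V = -48 (V = ½ - ¼*194 = ½ - 97/2 = -48)
R(k, H) = 132 (R(k, H) = 84 - 1*(-48) = 84 + 48 = 132)
R(215, 540) + 378353 = 132 + 378353 = 378485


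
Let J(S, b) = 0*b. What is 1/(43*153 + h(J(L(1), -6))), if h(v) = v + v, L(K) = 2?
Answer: 1/6579 ≈ 0.00015200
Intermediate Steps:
J(S, b) = 0
h(v) = 2*v
1/(43*153 + h(J(L(1), -6))) = 1/(43*153 + 2*0) = 1/(6579 + 0) = 1/6579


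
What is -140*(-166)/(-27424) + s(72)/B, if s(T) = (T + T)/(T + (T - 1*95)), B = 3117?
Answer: -147731911/174522908 ≈ -0.84649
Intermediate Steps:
s(T) = 2*T/(-95 + 2*T) (s(T) = (2*T)/(T + (T - 95)) = (2*T)/(T + (-95 + T)) = (2*T)/(-95 + 2*T) = 2*T/(-95 + 2*T))
-140*(-166)/(-27424) + s(72)/B = -140*(-166)/(-27424) + (2*72/(-95 + 2*72))/3117 = 23240*(-1/27424) + (2*72/(-95 + 144))*(1/3117) = -2905/3428 + (2*72/49)*(1/3117) = -2905/3428 + (2*72*(1/49))*(1/3117) = -2905/3428 + (144/49)*(1/3117) = -2905/3428 + 48/50911 = -147731911/174522908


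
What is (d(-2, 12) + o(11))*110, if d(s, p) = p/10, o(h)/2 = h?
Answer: 2552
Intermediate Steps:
o(h) = 2*h
d(s, p) = p/10 (d(s, p) = p*(⅒) = p/10)
(d(-2, 12) + o(11))*110 = ((⅒)*12 + 2*11)*110 = (6/5 + 22)*110 = (116/5)*110 = 2552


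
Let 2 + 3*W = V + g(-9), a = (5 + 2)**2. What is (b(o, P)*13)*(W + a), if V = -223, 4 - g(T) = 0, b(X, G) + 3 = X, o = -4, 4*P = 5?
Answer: 6734/3 ≈ 2244.7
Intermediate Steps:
P = 5/4 (P = (1/4)*5 = 5/4 ≈ 1.2500)
b(X, G) = -3 + X
g(T) = 4 (g(T) = 4 - 1*0 = 4 + 0 = 4)
a = 49 (a = 7**2 = 49)
W = -221/3 (W = -2/3 + (-223 + 4)/3 = -2/3 + (1/3)*(-219) = -2/3 - 73 = -221/3 ≈ -73.667)
(b(o, P)*13)*(W + a) = ((-3 - 4)*13)*(-221/3 + 49) = -7*13*(-74/3) = -91*(-74/3) = 6734/3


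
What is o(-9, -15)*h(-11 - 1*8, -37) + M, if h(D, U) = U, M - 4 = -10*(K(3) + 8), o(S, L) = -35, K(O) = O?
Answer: 1189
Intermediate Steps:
M = -106 (M = 4 - 10*(3 + 8) = 4 - 10*11 = 4 - 110 = -106)
o(-9, -15)*h(-11 - 1*8, -37) + M = -35*(-37) - 106 = 1295 - 106 = 1189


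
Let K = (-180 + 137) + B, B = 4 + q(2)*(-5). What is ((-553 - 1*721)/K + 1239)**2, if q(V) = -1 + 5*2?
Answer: 56625625/36 ≈ 1.5729e+6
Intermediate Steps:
q(V) = 9 (q(V) = -1 + 10 = 9)
B = -41 (B = 4 + 9*(-5) = 4 - 45 = -41)
K = -84 (K = (-180 + 137) - 41 = -43 - 41 = -84)
((-553 - 1*721)/K + 1239)**2 = ((-553 - 1*721)/(-84) + 1239)**2 = ((-553 - 721)*(-1/84) + 1239)**2 = (-1274*(-1/84) + 1239)**2 = (91/6 + 1239)**2 = (7525/6)**2 = 56625625/36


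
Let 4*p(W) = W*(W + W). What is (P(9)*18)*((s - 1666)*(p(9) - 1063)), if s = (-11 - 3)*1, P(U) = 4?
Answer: 123681600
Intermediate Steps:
p(W) = W²/2 (p(W) = (W*(W + W))/4 = (W*(2*W))/4 = (2*W²)/4 = W²/2)
s = -14 (s = -14*1 = -14)
(P(9)*18)*((s - 1666)*(p(9) - 1063)) = (4*18)*((-14 - 1666)*((½)*9² - 1063)) = 72*(-1680*((½)*81 - 1063)) = 72*(-1680*(81/2 - 1063)) = 72*(-1680*(-2045/2)) = 72*1717800 = 123681600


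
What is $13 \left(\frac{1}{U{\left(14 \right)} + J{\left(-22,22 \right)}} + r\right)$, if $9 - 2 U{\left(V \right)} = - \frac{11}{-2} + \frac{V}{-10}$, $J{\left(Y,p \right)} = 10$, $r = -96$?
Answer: $- \frac{310492}{249} \approx -1247.0$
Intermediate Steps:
$U{\left(V \right)} = \frac{7}{4} + \frac{V}{20}$ ($U{\left(V \right)} = \frac{9}{2} - \frac{- \frac{11}{-2} + \frac{V}{-10}}{2} = \frac{9}{2} - \frac{\left(-11\right) \left(- \frac{1}{2}\right) + V \left(- \frac{1}{10}\right)}{2} = \frac{9}{2} - \frac{\frac{11}{2} - \frac{V}{10}}{2} = \frac{9}{2} + \left(- \frac{11}{4} + \frac{V}{20}\right) = \frac{7}{4} + \frac{V}{20}$)
$13 \left(\frac{1}{U{\left(14 \right)} + J{\left(-22,22 \right)}} + r\right) = 13 \left(\frac{1}{\left(\frac{7}{4} + \frac{1}{20} \cdot 14\right) + 10} - 96\right) = 13 \left(\frac{1}{\left(\frac{7}{4} + \frac{7}{10}\right) + 10} - 96\right) = 13 \left(\frac{1}{\frac{49}{20} + 10} - 96\right) = 13 \left(\frac{1}{\frac{249}{20}} - 96\right) = 13 \left(\frac{20}{249} - 96\right) = 13 \left(- \frac{23884}{249}\right) = - \frac{310492}{249}$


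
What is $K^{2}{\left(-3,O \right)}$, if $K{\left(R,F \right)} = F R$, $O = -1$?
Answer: $9$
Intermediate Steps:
$K^{2}{\left(-3,O \right)} = \left(\left(-1\right) \left(-3\right)\right)^{2} = 3^{2} = 9$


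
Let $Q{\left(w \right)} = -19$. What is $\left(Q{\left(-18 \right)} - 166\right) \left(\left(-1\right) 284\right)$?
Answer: $52540$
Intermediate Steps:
$\left(Q{\left(-18 \right)} - 166\right) \left(\left(-1\right) 284\right) = \left(-19 - 166\right) \left(\left(-1\right) 284\right) = \left(-185\right) \left(-284\right) = 52540$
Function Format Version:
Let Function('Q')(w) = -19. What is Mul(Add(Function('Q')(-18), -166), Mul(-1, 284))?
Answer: 52540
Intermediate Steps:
Mul(Add(Function('Q')(-18), -166), Mul(-1, 284)) = Mul(Add(-19, -166), Mul(-1, 284)) = Mul(-185, -284) = 52540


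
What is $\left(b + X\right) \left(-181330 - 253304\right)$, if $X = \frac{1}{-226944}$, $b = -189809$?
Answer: $\frac{3120383356196983}{37824} \approx 8.2498 \cdot 10^{10}$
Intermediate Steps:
$X = - \frac{1}{226944} \approx -4.4064 \cdot 10^{-6}$
$\left(b + X\right) \left(-181330 - 253304\right) = \left(-189809 - \frac{1}{226944}\right) \left(-181330 - 253304\right) = \left(- \frac{43076013697}{226944}\right) \left(-434634\right) = \frac{3120383356196983}{37824}$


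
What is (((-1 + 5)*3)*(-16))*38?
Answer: -7296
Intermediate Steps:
(((-1 + 5)*3)*(-16))*38 = ((4*3)*(-16))*38 = (12*(-16))*38 = -192*38 = -7296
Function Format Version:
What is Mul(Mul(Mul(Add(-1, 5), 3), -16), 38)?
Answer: -7296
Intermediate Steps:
Mul(Mul(Mul(Add(-1, 5), 3), -16), 38) = Mul(Mul(Mul(4, 3), -16), 38) = Mul(Mul(12, -16), 38) = Mul(-192, 38) = -7296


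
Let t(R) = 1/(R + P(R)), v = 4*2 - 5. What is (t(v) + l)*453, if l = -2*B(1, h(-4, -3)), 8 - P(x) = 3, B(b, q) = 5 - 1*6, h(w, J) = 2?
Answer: 7701/8 ≈ 962.63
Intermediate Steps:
B(b, q) = -1 (B(b, q) = 5 - 6 = -1)
v = 3 (v = 8 - 5 = 3)
P(x) = 5 (P(x) = 8 - 1*3 = 8 - 3 = 5)
t(R) = 1/(5 + R) (t(R) = 1/(R + 5) = 1/(5 + R))
l = 2 (l = -2*(-1) = 2)
(t(v) + l)*453 = (1/(5 + 3) + 2)*453 = (1/8 + 2)*453 = (⅛ + 2)*453 = (17/8)*453 = 7701/8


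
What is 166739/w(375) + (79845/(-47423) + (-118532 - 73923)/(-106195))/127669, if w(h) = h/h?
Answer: 21441034631846312665/128590399556893 ≈ 1.6674e+5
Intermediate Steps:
w(h) = 1
166739/w(375) + (79845/(-47423) + (-118532 - 73923)/(-106195))/127669 = 166739/1 + (79845/(-47423) + (-118532 - 73923)/(-106195))/127669 = 166739*1 + (79845*(-1/47423) - 192455*(-1/106195))*(1/127669) = 166739 + (-79845/47423 + 38491/21239)*(1/127669) = 166739 + (129530738/1007217097)*(1/127669) = 166739 + 129530738/128590399556893 = 21441034631846312665/128590399556893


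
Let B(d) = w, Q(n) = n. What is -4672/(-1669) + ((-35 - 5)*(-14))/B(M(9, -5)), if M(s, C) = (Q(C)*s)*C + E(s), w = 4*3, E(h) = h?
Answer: 247676/5007 ≈ 49.466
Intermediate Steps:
w = 12
M(s, C) = s + s*C² (M(s, C) = (C*s)*C + s = s*C² + s = s + s*C²)
B(d) = 12
-4672/(-1669) + ((-35 - 5)*(-14))/B(M(9, -5)) = -4672/(-1669) + ((-35 - 5)*(-14))/12 = -4672*(-1/1669) - 40*(-14)*(1/12) = 4672/1669 + 560*(1/12) = 4672/1669 + 140/3 = 247676/5007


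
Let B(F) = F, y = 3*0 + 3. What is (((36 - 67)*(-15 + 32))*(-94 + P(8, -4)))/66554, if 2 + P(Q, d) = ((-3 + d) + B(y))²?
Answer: 21080/33277 ≈ 0.63347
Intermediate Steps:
y = 3 (y = 0 + 3 = 3)
P(Q, d) = -2 + d² (P(Q, d) = -2 + ((-3 + d) + 3)² = -2 + d²)
(((36 - 67)*(-15 + 32))*(-94 + P(8, -4)))/66554 = (((36 - 67)*(-15 + 32))*(-94 + (-2 + (-4)²)))/66554 = ((-31*17)*(-94 + (-2 + 16)))*(1/66554) = -527*(-94 + 14)*(1/66554) = -527*(-80)*(1/66554) = 42160*(1/66554) = 21080/33277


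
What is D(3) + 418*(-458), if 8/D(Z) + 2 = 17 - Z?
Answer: -574330/3 ≈ -1.9144e+5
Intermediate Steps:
D(Z) = 8/(15 - Z) (D(Z) = 8/(-2 + (17 - Z)) = 8/(15 - Z))
D(3) + 418*(-458) = -8/(-15 + 3) + 418*(-458) = -8/(-12) - 191444 = -8*(-1/12) - 191444 = 2/3 - 191444 = -574330/3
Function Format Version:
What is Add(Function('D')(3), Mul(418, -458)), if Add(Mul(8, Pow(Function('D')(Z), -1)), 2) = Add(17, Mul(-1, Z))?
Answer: Rational(-574330, 3) ≈ -1.9144e+5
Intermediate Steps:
Function('D')(Z) = Mul(8, Pow(Add(15, Mul(-1, Z)), -1)) (Function('D')(Z) = Mul(8, Pow(Add(-2, Add(17, Mul(-1, Z))), -1)) = Mul(8, Pow(Add(15, Mul(-1, Z)), -1)))
Add(Function('D')(3), Mul(418, -458)) = Add(Mul(-8, Pow(Add(-15, 3), -1)), Mul(418, -458)) = Add(Mul(-8, Pow(-12, -1)), -191444) = Add(Mul(-8, Rational(-1, 12)), -191444) = Add(Rational(2, 3), -191444) = Rational(-574330, 3)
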